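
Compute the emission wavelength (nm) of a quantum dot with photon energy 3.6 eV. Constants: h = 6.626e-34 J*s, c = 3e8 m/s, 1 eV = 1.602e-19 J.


Convert energy: E = 3.6 eV = 3.6 * 1.602e-19 = 5.7672e-19 J
lambda = h*c / E = 6.626e-34 * 3e8 / 5.7672e-19
lambda = 3.44673e-07 m = 344.7 nm

344.7


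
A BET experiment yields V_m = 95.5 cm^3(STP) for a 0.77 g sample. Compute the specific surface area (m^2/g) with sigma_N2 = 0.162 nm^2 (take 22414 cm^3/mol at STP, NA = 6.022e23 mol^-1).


Number of moles in monolayer = V_m / 22414 = 95.5 / 22414 = 0.00426073
Number of molecules = moles * NA = 0.00426073 * 6.022e23
SA = molecules * sigma / mass
SA = (95.5 / 22414) * 6.022e23 * 0.162e-18 / 0.77
SA = 539.8 m^2/g

539.8


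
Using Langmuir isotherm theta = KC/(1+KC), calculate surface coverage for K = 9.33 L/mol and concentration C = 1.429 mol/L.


Langmuir isotherm: theta = K*C / (1 + K*C)
K*C = 9.33 * 1.429 = 13.33257
theta = 13.33257 / (1 + 13.33257) = 13.33257 / 14.33257
theta = 0.9302

0.9302


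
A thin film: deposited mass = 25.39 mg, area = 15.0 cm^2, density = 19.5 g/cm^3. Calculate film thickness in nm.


Convert: m = 25.39 mg = 2.5390e-05 kg, A = 15.0 cm^2 = 1.5000e-03 m^2, rho = 19.5 g/cm^3 = 19500 kg/m^3
t = m / (A * rho)
t = 2.5390e-05 / (1.5000e-03 * 19500)
t = 8.6803e-07 m = 868.0 nm

868.0


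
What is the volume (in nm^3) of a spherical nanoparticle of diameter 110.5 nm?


Radius r = 110.5/2 = 55.25 nm
Volume V = (4/3) * pi * r^3
V = (4/3) * pi * (55.25)^3
V = 706456.55 nm^3

706456.55


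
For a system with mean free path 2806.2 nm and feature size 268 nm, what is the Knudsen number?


Knudsen number Kn = lambda / L
Kn = 2806.2 / 268
Kn = 10.4709

10.4709


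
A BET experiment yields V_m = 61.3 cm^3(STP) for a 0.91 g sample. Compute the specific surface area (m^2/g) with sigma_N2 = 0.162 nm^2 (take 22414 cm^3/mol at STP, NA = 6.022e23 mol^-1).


Number of moles in monolayer = V_m / 22414 = 61.3 / 22414 = 0.0027349
Number of molecules = moles * NA = 0.0027349 * 6.022e23
SA = molecules * sigma / mass
SA = (61.3 / 22414) * 6.022e23 * 0.162e-18 / 0.91
SA = 293.2 m^2/g

293.2


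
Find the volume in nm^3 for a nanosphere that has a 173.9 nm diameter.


Radius r = 173.9/2 = 86.95 nm
Volume V = (4/3) * pi * r^3
V = (4/3) * pi * (86.95)^3
V = 2753577.91 nm^3

2753577.91


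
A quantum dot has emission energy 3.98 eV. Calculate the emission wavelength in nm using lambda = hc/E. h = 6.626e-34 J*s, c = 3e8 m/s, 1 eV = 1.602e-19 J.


Convert energy: E = 3.98 eV = 3.98 * 1.602e-19 = 6.37596e-19 J
lambda = h*c / E = 6.626e-34 * 3e8 / 6.37596e-19
lambda = 3.11765e-07 m = 311.8 nm

311.8


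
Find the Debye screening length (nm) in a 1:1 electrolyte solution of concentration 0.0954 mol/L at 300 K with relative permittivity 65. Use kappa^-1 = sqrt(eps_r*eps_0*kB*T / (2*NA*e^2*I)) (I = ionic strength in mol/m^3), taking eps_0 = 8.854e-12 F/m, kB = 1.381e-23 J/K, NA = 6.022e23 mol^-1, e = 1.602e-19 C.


Ionic strength I = 0.0954 * 1^2 * 1000 = 95.4 mol/m^3
kappa^-1 = sqrt(65 * 8.854e-12 * 1.381e-23 * 300 / (2 * 6.022e23 * (1.602e-19)^2 * 95.4))
kappa^-1 = 0.899 nm

0.899


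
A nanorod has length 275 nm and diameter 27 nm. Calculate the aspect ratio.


Aspect ratio AR = length / diameter
AR = 275 / 27
AR = 10.19

10.19


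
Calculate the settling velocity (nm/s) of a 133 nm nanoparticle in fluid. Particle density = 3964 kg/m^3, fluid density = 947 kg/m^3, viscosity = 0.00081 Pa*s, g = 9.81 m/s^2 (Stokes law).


Radius R = 133/2 nm = 6.65e-08 m
Density difference = 3964 - 947 = 3017 kg/m^3
v = 2 * R^2 * (rho_p - rho_f) * g / (9 * eta)
v = 2 * (6.65e-08)^2 * 3017 * 9.81 / (9 * 0.00081)
v = 3.59079e-08 m/s = 35.9079 nm/s

35.9079


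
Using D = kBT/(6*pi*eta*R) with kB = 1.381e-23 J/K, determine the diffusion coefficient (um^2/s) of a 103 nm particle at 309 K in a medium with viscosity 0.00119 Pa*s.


Radius R = 103/2 = 51.5 nm = 5.15e-08 m
D = kB*T / (6*pi*eta*R)
D = 1.381e-23 * 309 / (6 * pi * 0.00119 * 5.15e-08)
D = 3.694e-12 m^2/s = 3.694 um^2/s

3.694


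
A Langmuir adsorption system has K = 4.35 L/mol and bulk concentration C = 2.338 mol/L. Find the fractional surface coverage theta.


Langmuir isotherm: theta = K*C / (1 + K*C)
K*C = 4.35 * 2.338 = 10.1703
theta = 10.1703 / (1 + 10.1703) = 10.1703 / 11.1703
theta = 0.9105

0.9105


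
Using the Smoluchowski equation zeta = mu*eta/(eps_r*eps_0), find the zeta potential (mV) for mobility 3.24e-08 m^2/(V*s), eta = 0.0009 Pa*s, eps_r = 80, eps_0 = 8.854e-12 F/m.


Smoluchowski equation: zeta = mu * eta / (eps_r * eps_0)
zeta = 3.24e-08 * 0.0009 / (80 * 8.854e-12)
zeta = 0.041168 V = 41.17 mV

41.17


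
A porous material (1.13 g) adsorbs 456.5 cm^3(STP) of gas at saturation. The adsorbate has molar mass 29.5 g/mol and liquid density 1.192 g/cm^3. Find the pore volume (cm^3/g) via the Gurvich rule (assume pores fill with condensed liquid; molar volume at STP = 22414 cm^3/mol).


Moles adsorbed n = V_ads / 22414 = 456.5 / 22414 = 2.036674e-02 mol
Liquid volume V_liq = n * M / rho_liq = 2.036674e-02 * 29.5 / 1.192 = 0.50404 cm^3
Specific pore volume V_pore = V_liq / m_sample = 0.50404 / 1.13
V_pore = 0.4461 cm^3/g

0.4461


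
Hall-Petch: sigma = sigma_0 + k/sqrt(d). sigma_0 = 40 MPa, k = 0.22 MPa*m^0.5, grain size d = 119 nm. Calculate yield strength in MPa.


d = 119 nm = 1.19e-07 m
sqrt(d) = 0.0003449638
Hall-Petch contribution = k / sqrt(d) = 0.22 / 0.0003449638 = 637.7 MPa
sigma = sigma_0 + k/sqrt(d) = 40 + 637.7 = 677.7 MPa

677.7


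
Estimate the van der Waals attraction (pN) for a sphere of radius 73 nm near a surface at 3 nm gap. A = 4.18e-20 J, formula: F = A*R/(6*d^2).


Convert to SI: R = 73 nm = 7.3e-08 m, d = 3 nm = 3e-09 m
F = A * R / (6 * d^2)
F = 4.18e-20 * 7.3e-08 / (6 * (3e-09)^2)
F = 5.65074e-11 N = 56.507 pN

56.507


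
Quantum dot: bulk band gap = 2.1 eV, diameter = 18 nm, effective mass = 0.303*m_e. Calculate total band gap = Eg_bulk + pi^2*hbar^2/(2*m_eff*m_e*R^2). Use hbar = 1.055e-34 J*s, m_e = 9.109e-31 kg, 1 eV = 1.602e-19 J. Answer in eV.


Radius R = 18/2 nm = 9e-09 m
Confinement energy dE = pi^2 * hbar^2 / (2 * m_eff * m_e * R^2)
dE = pi^2 * (1.055e-34)^2 / (2 * 0.303 * 9.109e-31 * (9e-09)^2) J, divided by 1.602e-19 J/eV
dE = 0.0153 eV
Total band gap = E_g(bulk) + dE = 2.1 + 0.0153 = 2.1153 eV

2.1153


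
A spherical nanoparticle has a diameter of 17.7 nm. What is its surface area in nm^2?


Radius r = 17.7/2 = 8.85 nm
Surface area SA = 4 * pi * r^2
SA = 4 * pi * (8.85)^2
SA = 984.23 nm^2

984.23


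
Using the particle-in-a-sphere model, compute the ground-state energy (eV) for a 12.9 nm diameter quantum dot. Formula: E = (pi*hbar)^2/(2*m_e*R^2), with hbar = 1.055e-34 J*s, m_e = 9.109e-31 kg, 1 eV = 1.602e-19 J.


Radius R = 12.9/2 = 6.45 nm = 6.45e-09 m
E = (pi * 1.055e-34)^2 / (2 * 9.109e-31 * (6.45e-09)^2)
E(J) = 1.44939e-21
E = E(J) / 1.602e-19 = 0.009 eV

0.009


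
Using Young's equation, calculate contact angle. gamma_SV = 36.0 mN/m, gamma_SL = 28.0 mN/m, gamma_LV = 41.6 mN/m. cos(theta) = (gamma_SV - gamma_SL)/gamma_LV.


cos(theta) = (gamma_SV - gamma_SL) / gamma_LV
cos(theta) = (36.0 - 28.0) / 41.6
cos(theta) = 0.192308
theta = arccos(0.192308) = 78.91 degrees

78.91


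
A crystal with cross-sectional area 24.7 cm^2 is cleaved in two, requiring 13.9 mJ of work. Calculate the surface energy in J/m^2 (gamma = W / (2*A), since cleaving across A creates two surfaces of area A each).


Convert: A = 24.7 cm^2 = 0.00247 m^2, W = 13.9 mJ = 0.0139 J
Cleaving exposes two faces of area A, so total new surface = 2*A and gamma = W / (2*A)
gamma = 0.0139 / (2 * 0.00247)
gamma = 2.814 J/m^2

2.814


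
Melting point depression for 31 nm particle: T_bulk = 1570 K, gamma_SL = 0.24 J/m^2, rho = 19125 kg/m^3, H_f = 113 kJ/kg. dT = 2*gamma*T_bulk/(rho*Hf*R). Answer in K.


Radius R = 31/2 = 15.5 nm = 1.55e-08 m
Convert H_f = 113 kJ/kg = 113000 J/kg
dT = 2 * gamma_SL * T_bulk / (rho * H_f * R)
dT = 2 * 0.24 * 1570 / (19125 * 113000 * 1.55e-08)
dT = 22.5 K

22.5


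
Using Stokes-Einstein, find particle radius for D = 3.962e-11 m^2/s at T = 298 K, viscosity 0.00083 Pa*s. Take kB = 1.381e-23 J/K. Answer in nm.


Stokes-Einstein: R = kB*T / (6*pi*eta*D)
R = 1.381e-23 * 298 / (6 * pi * 0.00083 * 3.962e-11)
R = 6.63921e-09 m = 6.64 nm

6.64


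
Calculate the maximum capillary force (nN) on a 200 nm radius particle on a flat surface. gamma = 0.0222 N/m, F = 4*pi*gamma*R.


Convert radius: R = 200 nm = 2e-07 m
F = 4 * pi * gamma * R
F = 4 * pi * 0.0222 * 2e-07
F = 5.57947e-08 N = 55.7947 nN

55.7947


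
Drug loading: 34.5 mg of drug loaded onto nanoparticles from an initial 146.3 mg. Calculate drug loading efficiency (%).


Drug loading efficiency = (drug loaded / drug initial) * 100
DLE = 34.5 / 146.3 * 100
DLE = 0.2358 * 100
DLE = 23.58%

23.58


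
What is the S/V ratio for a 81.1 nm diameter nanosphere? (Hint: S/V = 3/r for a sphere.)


Radius r = 81.1/2 = 40.55 nm
S/V = 3 / r = 3 / 40.55
S/V = 0.074 nm^-1

0.074


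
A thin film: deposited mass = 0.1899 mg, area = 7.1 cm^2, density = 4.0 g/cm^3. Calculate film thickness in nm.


Convert: m = 0.1899 mg = 1.8990e-07 kg, A = 7.1 cm^2 = 7.1000e-04 m^2, rho = 4.0 g/cm^3 = 4000 kg/m^3
t = m / (A * rho)
t = 1.8990e-07 / (7.1000e-04 * 4000)
t = 6.6866e-08 m = 66.9 nm

66.9


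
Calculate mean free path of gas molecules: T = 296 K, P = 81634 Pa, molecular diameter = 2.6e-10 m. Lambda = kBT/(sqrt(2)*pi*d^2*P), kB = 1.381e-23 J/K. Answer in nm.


Mean free path: lambda = kB*T / (sqrt(2) * pi * d^2 * P)
lambda = 1.381e-23 * 296 / (sqrt(2) * pi * (2.6e-10)^2 * 81634)
lambda = 1.66726e-07 m
lambda = 166.73 nm

166.73


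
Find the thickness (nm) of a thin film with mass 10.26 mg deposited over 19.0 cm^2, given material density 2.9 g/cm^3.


Convert: m = 10.26 mg = 1.0260e-05 kg, A = 19.0 cm^2 = 1.9000e-03 m^2, rho = 2.9 g/cm^3 = 2900 kg/m^3
t = m / (A * rho)
t = 1.0260e-05 / (1.9000e-03 * 2900)
t = 1.8621e-06 m = 1862.1 nm

1862.1


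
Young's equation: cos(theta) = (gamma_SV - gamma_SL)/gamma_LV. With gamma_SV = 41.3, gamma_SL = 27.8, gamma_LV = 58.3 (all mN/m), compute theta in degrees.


cos(theta) = (gamma_SV - gamma_SL) / gamma_LV
cos(theta) = (41.3 - 27.8) / 58.3
cos(theta) = 0.231561
theta = arccos(0.231561) = 76.61 degrees

76.61


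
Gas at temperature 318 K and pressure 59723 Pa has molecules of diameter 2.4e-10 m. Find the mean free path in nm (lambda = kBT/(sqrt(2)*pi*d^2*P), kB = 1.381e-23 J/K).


Mean free path: lambda = kB*T / (sqrt(2) * pi * d^2 * P)
lambda = 1.381e-23 * 318 / (sqrt(2) * pi * (2.4e-10)^2 * 59723)
lambda = 2.87337e-07 m
lambda = 287.34 nm

287.34


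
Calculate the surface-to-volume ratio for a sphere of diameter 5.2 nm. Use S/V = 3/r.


Radius r = 5.2/2 = 2.6 nm
S/V = 3 / r = 3 / 2.6
S/V = 1.1538 nm^-1

1.1538


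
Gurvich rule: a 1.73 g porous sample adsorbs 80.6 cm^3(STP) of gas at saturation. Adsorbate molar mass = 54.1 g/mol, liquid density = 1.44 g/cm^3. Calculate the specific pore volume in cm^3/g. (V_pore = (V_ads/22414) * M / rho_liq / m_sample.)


Moles adsorbed n = V_ads / 22414 = 80.6 / 22414 = 3.595967e-03 mol
Liquid volume V_liq = n * M / rho_liq = 3.595967e-03 * 54.1 / 1.44 = 0.13510 cm^3
Specific pore volume V_pore = V_liq / m_sample = 0.13510 / 1.73
V_pore = 0.0781 cm^3/g

0.0781


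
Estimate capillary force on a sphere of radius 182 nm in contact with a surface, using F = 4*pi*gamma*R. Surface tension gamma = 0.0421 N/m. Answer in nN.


Convert radius: R = 182 nm = 1.82e-07 m
F = 4 * pi * gamma * R
F = 4 * pi * 0.0421 * 1.82e-07
F = 9.6286e-08 N = 96.286 nN

96.286


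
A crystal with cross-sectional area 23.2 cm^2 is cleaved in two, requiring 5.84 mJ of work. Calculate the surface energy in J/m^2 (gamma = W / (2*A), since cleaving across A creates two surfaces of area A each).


Convert: A = 23.2 cm^2 = 0.00232 m^2, W = 5.84 mJ = 0.00584 J
Cleaving exposes two faces of area A, so total new surface = 2*A and gamma = W / (2*A)
gamma = 0.00584 / (2 * 0.00232)
gamma = 1.259 J/m^2

1.259


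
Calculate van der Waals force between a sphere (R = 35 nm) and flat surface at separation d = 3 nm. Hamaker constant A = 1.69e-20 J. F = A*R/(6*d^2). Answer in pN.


Convert to SI: R = 35 nm = 3.5e-08 m, d = 3 nm = 3e-09 m
F = A * R / (6 * d^2)
F = 1.69e-20 * 3.5e-08 / (6 * (3e-09)^2)
F = 1.09537e-11 N = 10.954 pN

10.954


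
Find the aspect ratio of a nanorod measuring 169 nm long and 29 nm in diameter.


Aspect ratio AR = length / diameter
AR = 169 / 29
AR = 5.83

5.83


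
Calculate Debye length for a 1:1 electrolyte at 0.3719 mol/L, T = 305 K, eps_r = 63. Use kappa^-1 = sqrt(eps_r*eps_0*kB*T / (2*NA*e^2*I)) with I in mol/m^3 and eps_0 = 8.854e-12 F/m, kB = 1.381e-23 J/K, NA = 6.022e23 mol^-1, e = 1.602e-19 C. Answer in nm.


Ionic strength I = 0.3719 * 1^2 * 1000 = 371.9 mol/m^3
kappa^-1 = sqrt(63 * 8.854e-12 * 1.381e-23 * 305 / (2 * 6.022e23 * (1.602e-19)^2 * 371.9))
kappa^-1 = 0.452 nm

0.452


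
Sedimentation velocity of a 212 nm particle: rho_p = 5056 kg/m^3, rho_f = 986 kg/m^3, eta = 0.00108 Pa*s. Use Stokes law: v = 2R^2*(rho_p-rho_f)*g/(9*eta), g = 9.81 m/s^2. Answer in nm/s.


Radius R = 212/2 nm = 1.06e-07 m
Density difference = 5056 - 986 = 4070 kg/m^3
v = 2 * R^2 * (rho_p - rho_f) * g / (9 * eta)
v = 2 * (1.06e-07)^2 * 4070 * 9.81 / (9 * 0.00108)
v = 9.23079e-08 m/s = 92.3079 nm/s

92.3079


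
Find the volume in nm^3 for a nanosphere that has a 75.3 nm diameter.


Radius r = 75.3/2 = 37.65 nm
Volume V = (4/3) * pi * r^3
V = (4/3) * pi * (37.65)^3
V = 223554.57 nm^3

223554.57


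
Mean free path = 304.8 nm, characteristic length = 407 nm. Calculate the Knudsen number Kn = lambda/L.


Knudsen number Kn = lambda / L
Kn = 304.8 / 407
Kn = 0.7489

0.7489


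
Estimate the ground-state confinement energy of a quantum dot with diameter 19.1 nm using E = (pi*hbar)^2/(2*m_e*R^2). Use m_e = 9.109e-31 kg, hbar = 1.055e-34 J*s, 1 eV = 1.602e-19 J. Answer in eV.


Radius R = 19.1/2 = 9.55 nm = 9.55e-09 m
E = (pi * 1.055e-34)^2 / (2 * 9.109e-31 * (9.55e-09)^2)
E(J) = 6.61146e-22
E = E(J) / 1.602e-19 = 0.0041 eV

0.0041


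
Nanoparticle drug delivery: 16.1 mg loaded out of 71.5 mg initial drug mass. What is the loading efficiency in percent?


Drug loading efficiency = (drug loaded / drug initial) * 100
DLE = 16.1 / 71.5 * 100
DLE = 0.2252 * 100
DLE = 22.52%

22.52


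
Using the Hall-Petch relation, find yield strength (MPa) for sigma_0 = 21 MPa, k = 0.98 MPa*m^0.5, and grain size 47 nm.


d = 47 nm = 4.7e-08 m
sqrt(d) = 0.0002167948
Hall-Petch contribution = k / sqrt(d) = 0.98 / 0.0002167948 = 4520.4 MPa
sigma = sigma_0 + k/sqrt(d) = 21 + 4520.4 = 4541.4 MPa

4541.4


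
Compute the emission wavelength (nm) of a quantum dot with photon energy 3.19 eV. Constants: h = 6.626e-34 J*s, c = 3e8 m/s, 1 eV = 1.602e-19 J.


Convert energy: E = 3.19 eV = 3.19 * 1.602e-19 = 5.11038e-19 J
lambda = h*c / E = 6.626e-34 * 3e8 / 5.11038e-19
lambda = 3.88973e-07 m = 389.0 nm

389.0


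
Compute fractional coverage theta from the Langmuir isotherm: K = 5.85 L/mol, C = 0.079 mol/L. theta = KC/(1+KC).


Langmuir isotherm: theta = K*C / (1 + K*C)
K*C = 5.85 * 0.079 = 0.46215
theta = 0.46215 / (1 + 0.46215) = 0.46215 / 1.46215
theta = 0.3161

0.3161


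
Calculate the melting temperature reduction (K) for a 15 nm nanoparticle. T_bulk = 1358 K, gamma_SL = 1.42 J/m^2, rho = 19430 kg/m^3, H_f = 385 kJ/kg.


Radius R = 15/2 = 7.5 nm = 7.5e-09 m
Convert H_f = 385 kJ/kg = 385000 J/kg
dT = 2 * gamma_SL * T_bulk / (rho * H_f * R)
dT = 2 * 1.42 * 1358 / (19430 * 385000 * 7.5e-09)
dT = 68.7 K

68.7


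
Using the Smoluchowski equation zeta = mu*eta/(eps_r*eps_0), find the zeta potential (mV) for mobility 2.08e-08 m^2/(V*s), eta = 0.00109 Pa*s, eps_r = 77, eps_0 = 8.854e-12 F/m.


Smoluchowski equation: zeta = mu * eta / (eps_r * eps_0)
zeta = 2.08e-08 * 0.00109 / (77 * 8.854e-12)
zeta = 0.033255 V = 33.26 mV

33.26


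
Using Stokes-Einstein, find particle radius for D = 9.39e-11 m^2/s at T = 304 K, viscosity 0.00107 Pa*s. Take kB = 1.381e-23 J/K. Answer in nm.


Stokes-Einstein: R = kB*T / (6*pi*eta*D)
R = 1.381e-23 * 304 / (6 * pi * 0.00107 * 9.39e-11)
R = 2.21675e-09 m = 2.22 nm

2.22


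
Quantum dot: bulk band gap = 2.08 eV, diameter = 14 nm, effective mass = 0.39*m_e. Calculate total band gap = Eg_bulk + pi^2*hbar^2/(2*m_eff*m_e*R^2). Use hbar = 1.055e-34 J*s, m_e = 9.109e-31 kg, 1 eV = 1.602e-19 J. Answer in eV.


Radius R = 14/2 nm = 7e-09 m
Confinement energy dE = pi^2 * hbar^2 / (2 * m_eff * m_e * R^2)
dE = pi^2 * (1.055e-34)^2 / (2 * 0.39 * 9.109e-31 * (7e-09)^2) J, divided by 1.602e-19 J/eV
dE = 0.0197 eV
Total band gap = E_g(bulk) + dE = 2.08 + 0.0197 = 2.0997 eV

2.0997


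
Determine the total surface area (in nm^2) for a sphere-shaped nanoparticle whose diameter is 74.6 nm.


Radius r = 74.6/2 = 37.3 nm
Surface area SA = 4 * pi * r^2
SA = 4 * pi * (37.3)^2
SA = 17483.47 nm^2

17483.47


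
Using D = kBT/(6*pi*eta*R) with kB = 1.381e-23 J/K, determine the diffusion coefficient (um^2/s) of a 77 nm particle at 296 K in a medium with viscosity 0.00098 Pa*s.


Radius R = 77/2 = 38.5 nm = 3.85e-08 m
D = kB*T / (6*pi*eta*R)
D = 1.381e-23 * 296 / (6 * pi * 0.00098 * 3.85e-08)
D = 5.74774e-12 m^2/s = 5.748 um^2/s

5.748


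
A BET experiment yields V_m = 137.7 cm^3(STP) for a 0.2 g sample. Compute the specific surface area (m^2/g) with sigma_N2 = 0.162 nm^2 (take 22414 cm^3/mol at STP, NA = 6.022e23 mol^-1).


Number of moles in monolayer = V_m / 22414 = 137.7 / 22414 = 0.00614348
Number of molecules = moles * NA = 0.00614348 * 6.022e23
SA = molecules * sigma / mass
SA = (137.7 / 22414) * 6.022e23 * 0.162e-18 / 0.2
SA = 2996.7 m^2/g

2996.7


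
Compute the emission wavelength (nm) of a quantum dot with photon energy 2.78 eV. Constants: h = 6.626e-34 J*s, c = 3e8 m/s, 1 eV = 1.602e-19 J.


Convert energy: E = 2.78 eV = 2.78 * 1.602e-19 = 4.45356e-19 J
lambda = h*c / E = 6.626e-34 * 3e8 / 4.45356e-19
lambda = 4.4634e-07 m = 446.3 nm

446.3


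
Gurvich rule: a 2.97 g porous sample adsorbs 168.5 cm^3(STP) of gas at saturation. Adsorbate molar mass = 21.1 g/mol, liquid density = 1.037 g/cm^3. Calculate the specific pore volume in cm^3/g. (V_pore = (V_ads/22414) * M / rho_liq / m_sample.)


Moles adsorbed n = V_ads / 22414 = 168.5 / 22414 = 7.517623e-03 mol
Liquid volume V_liq = n * M / rho_liq = 7.517623e-03 * 21.1 / 1.037 = 0.15296 cm^3
Specific pore volume V_pore = V_liq / m_sample = 0.15296 / 2.97
V_pore = 0.0515 cm^3/g

0.0515


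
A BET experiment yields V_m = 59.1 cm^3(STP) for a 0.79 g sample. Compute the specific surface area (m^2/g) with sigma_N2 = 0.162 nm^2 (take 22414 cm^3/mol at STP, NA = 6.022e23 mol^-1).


Number of moles in monolayer = V_m / 22414 = 59.1 / 22414 = 0.00263674
Number of molecules = moles * NA = 0.00263674 * 6.022e23
SA = molecules * sigma / mass
SA = (59.1 / 22414) * 6.022e23 * 0.162e-18 / 0.79
SA = 325.6 m^2/g

325.6


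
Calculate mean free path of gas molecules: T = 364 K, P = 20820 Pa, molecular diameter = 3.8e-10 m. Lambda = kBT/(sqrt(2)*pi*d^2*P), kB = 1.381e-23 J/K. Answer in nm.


Mean free path: lambda = kB*T / (sqrt(2) * pi * d^2 * P)
lambda = 1.381e-23 * 364 / (sqrt(2) * pi * (3.8e-10)^2 * 20820)
lambda = 3.76342e-07 m
lambda = 376.34 nm

376.34


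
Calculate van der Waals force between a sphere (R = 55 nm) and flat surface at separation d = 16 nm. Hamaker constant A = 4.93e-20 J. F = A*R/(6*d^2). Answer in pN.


Convert to SI: R = 55 nm = 5.5e-08 m, d = 16 nm = 1.6e-08 m
F = A * R / (6 * d^2)
F = 4.93e-20 * 5.5e-08 / (6 * (1.6e-08)^2)
F = 1.7653e-12 N = 1.765 pN

1.765


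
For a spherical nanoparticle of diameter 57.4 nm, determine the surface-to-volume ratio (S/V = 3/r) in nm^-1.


Radius r = 57.4/2 = 28.7 nm
S/V = 3 / r = 3 / 28.7
S/V = 0.1045 nm^-1

0.1045


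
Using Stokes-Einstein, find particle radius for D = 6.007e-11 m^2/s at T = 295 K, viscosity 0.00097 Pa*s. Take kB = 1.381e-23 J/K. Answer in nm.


Stokes-Einstein: R = kB*T / (6*pi*eta*D)
R = 1.381e-23 * 295 / (6 * pi * 0.00097 * 6.007e-11)
R = 3.70924e-09 m = 3.71 nm

3.71


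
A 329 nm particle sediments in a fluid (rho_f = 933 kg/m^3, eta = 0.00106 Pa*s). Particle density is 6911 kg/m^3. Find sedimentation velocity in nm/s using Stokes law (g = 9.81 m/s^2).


Radius R = 329/2 nm = 1.645e-07 m
Density difference = 6911 - 933 = 5978 kg/m^3
v = 2 * R^2 * (rho_p - rho_f) * g / (9 * eta)
v = 2 * (1.645e-07)^2 * 5978 * 9.81 / (9 * 0.00106)
v = 3.32689e-07 m/s = 332.6889 nm/s

332.6889


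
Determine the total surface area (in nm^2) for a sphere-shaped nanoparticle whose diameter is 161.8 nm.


Radius r = 161.8/2 = 80.9 nm
Surface area SA = 4 * pi * r^2
SA = 4 * pi * (80.9)^2
SA = 82244.51 nm^2

82244.51


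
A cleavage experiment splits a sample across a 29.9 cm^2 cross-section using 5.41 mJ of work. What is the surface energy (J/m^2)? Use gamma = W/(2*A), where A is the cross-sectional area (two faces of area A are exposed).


Convert: A = 29.9 cm^2 = 0.00299 m^2, W = 5.41 mJ = 0.00541 J
Cleaving exposes two faces of area A, so total new surface = 2*A and gamma = W / (2*A)
gamma = 0.00541 / (2 * 0.00299)
gamma = 0.905 J/m^2

0.905


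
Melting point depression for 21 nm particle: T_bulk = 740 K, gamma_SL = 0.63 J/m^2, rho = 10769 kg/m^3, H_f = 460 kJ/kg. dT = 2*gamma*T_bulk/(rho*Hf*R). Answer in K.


Radius R = 21/2 = 10.5 nm = 1.05e-08 m
Convert H_f = 460 kJ/kg = 460000 J/kg
dT = 2 * gamma_SL * T_bulk / (rho * H_f * R)
dT = 2 * 0.63 * 740 / (10769 * 460000 * 1.05e-08)
dT = 17.9 K

17.9


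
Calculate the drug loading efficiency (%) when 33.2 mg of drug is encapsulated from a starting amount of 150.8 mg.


Drug loading efficiency = (drug loaded / drug initial) * 100
DLE = 33.2 / 150.8 * 100
DLE = 0.2202 * 100
DLE = 22.02%

22.02


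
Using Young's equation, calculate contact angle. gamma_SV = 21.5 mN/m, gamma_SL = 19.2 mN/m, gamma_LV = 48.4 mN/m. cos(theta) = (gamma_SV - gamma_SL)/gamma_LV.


cos(theta) = (gamma_SV - gamma_SL) / gamma_LV
cos(theta) = (21.5 - 19.2) / 48.4
cos(theta) = 0.047521
theta = arccos(0.047521) = 87.28 degrees

87.28


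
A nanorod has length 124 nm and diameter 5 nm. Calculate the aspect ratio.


Aspect ratio AR = length / diameter
AR = 124 / 5
AR = 24.8

24.8


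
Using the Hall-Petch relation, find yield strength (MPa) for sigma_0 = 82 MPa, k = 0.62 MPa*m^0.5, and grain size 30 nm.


d = 30 nm = 3e-08 m
sqrt(d) = 0.0001732051
Hall-Petch contribution = k / sqrt(d) = 0.62 / 0.0001732051 = 3579.6 MPa
sigma = sigma_0 + k/sqrt(d) = 82 + 3579.6 = 3661.6 MPa

3661.6


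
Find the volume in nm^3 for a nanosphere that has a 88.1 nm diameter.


Radius r = 88.1/2 = 44.05 nm
Volume V = (4/3) * pi * r^3
V = (4/3) * pi * (44.05)^3
V = 358035.71 nm^3

358035.71


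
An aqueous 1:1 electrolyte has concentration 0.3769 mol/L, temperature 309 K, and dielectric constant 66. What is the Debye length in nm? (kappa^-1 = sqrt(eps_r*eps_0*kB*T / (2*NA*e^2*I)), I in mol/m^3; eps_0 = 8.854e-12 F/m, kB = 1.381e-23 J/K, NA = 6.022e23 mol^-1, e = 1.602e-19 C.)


Ionic strength I = 0.3769 * 1^2 * 1000 = 376.9 mol/m^3
kappa^-1 = sqrt(66 * 8.854e-12 * 1.381e-23 * 309 / (2 * 6.022e23 * (1.602e-19)^2 * 376.9))
kappa^-1 = 0.463 nm

0.463


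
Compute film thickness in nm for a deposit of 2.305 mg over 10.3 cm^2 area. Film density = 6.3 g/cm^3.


Convert: m = 2.305 mg = 2.3050e-06 kg, A = 10.3 cm^2 = 1.0300e-03 m^2, rho = 6.3 g/cm^3 = 6300 kg/m^3
t = m / (A * rho)
t = 2.3050e-06 / (1.0300e-03 * 6300)
t = 3.5522e-07 m = 355.2 nm

355.2


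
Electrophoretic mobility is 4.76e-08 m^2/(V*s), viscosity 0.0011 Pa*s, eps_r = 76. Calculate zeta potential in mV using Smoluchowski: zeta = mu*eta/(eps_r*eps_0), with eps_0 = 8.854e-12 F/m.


Smoluchowski equation: zeta = mu * eta / (eps_r * eps_0)
zeta = 4.76e-08 * 0.0011 / (76 * 8.854e-12)
zeta = 0.077812 V = 77.81 mV

77.81


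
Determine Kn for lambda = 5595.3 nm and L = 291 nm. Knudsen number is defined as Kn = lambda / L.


Knudsen number Kn = lambda / L
Kn = 5595.3 / 291
Kn = 19.2278

19.2278


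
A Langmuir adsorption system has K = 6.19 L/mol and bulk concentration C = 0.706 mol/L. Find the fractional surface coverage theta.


Langmuir isotherm: theta = K*C / (1 + K*C)
K*C = 6.19 * 0.706 = 4.37014
theta = 4.37014 / (1 + 4.37014) = 4.37014 / 5.37014
theta = 0.8138

0.8138


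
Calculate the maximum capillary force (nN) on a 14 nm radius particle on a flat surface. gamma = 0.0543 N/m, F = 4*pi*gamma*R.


Convert radius: R = 14 nm = 1.4e-08 m
F = 4 * pi * gamma * R
F = 4 * pi * 0.0543 * 1.4e-08
F = 9.55295e-09 N = 9.553 nN

9.553


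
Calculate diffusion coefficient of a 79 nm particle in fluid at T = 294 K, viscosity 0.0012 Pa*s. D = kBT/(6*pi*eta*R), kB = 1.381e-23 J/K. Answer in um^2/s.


Radius R = 79/2 = 39.5 nm = 3.95e-08 m
D = kB*T / (6*pi*eta*R)
D = 1.381e-23 * 294 / (6 * pi * 0.0012 * 3.95e-08)
D = 4.54424e-12 m^2/s = 4.544 um^2/s

4.544


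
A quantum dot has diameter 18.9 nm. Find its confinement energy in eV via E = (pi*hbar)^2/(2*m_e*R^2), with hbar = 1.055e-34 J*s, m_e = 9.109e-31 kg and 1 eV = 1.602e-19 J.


Radius R = 18.9/2 = 9.45 nm = 9.45e-09 m
E = (pi * 1.055e-34)^2 / (2 * 9.109e-31 * (9.45e-09)^2)
E(J) = 6.75212e-22
E = E(J) / 1.602e-19 = 0.0042 eV

0.0042


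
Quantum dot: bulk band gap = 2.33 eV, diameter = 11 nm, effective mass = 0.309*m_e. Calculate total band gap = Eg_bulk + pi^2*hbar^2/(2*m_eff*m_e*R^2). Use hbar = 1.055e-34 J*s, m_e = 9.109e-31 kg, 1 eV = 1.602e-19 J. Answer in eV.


Radius R = 11/2 nm = 5.5e-09 m
Confinement energy dE = pi^2 * hbar^2 / (2 * m_eff * m_e * R^2)
dE = pi^2 * (1.055e-34)^2 / (2 * 0.309 * 9.109e-31 * (5.5e-09)^2) J, divided by 1.602e-19 J/eV
dE = 0.0403 eV
Total band gap = E_g(bulk) + dE = 2.33 + 0.0403 = 2.3703 eV

2.3703


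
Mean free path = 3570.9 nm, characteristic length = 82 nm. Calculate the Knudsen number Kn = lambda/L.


Knudsen number Kn = lambda / L
Kn = 3570.9 / 82
Kn = 43.5476

43.5476


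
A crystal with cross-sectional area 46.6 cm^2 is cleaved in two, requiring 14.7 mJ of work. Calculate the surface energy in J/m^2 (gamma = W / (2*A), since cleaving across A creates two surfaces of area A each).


Convert: A = 46.6 cm^2 = 0.00466 m^2, W = 14.7 mJ = 0.0147 J
Cleaving exposes two faces of area A, so total new surface = 2*A and gamma = W / (2*A)
gamma = 0.0147 / (2 * 0.00466)
gamma = 1.577 J/m^2

1.577


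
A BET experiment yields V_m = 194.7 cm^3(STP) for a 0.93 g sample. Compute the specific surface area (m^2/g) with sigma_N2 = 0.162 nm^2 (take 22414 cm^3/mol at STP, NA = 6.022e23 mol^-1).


Number of moles in monolayer = V_m / 22414 = 194.7 / 22414 = 0.00868654
Number of molecules = moles * NA = 0.00868654 * 6.022e23
SA = molecules * sigma / mass
SA = (194.7 / 22414) * 6.022e23 * 0.162e-18 / 0.93
SA = 911.2 m^2/g

911.2


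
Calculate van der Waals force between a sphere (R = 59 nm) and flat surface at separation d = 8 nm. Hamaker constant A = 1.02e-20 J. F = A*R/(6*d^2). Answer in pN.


Convert to SI: R = 59 nm = 5.9e-08 m, d = 8 nm = 8e-09 m
F = A * R / (6 * d^2)
F = 1.02e-20 * 5.9e-08 / (6 * (8e-09)^2)
F = 1.56719e-12 N = 1.567 pN

1.567


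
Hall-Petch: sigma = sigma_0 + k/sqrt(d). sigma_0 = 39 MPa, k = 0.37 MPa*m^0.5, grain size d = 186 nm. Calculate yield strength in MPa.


d = 186 nm = 1.86e-07 m
sqrt(d) = 0.0004312772
Hall-Petch contribution = k / sqrt(d) = 0.37 / 0.0004312772 = 857.9 MPa
sigma = sigma_0 + k/sqrt(d) = 39 + 857.9 = 896.9 MPa

896.9


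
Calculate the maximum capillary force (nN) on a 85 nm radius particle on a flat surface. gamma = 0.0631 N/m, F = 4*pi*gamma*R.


Convert radius: R = 85 nm = 8.5e-08 m
F = 4 * pi * gamma * R
F = 4 * pi * 0.0631 * 8.5e-08
F = 6.73997e-08 N = 67.3997 nN

67.3997


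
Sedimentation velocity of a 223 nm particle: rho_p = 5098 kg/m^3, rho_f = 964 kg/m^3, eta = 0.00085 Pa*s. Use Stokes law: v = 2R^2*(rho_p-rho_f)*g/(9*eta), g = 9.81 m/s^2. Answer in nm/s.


Radius R = 223/2 nm = 1.115e-07 m
Density difference = 5098 - 964 = 4134 kg/m^3
v = 2 * R^2 * (rho_p - rho_f) * g / (9 * eta)
v = 2 * (1.115e-07)^2 * 4134 * 9.81 / (9 * 0.00085)
v = 1.31813e-07 m/s = 131.8129 nm/s

131.8129


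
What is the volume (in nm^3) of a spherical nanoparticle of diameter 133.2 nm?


Radius r = 133.2/2 = 66.6 nm
Volume V = (4/3) * pi * r^3
V = (4/3) * pi * (66.6)^3
V = 1237403.38 nm^3

1237403.38


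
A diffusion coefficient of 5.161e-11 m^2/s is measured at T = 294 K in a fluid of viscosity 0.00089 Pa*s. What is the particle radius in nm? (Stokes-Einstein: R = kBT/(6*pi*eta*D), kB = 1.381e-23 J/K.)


Stokes-Einstein: R = kB*T / (6*pi*eta*D)
R = 1.381e-23 * 294 / (6 * pi * 0.00089 * 5.161e-11)
R = 4.68939e-09 m = 4.69 nm

4.69


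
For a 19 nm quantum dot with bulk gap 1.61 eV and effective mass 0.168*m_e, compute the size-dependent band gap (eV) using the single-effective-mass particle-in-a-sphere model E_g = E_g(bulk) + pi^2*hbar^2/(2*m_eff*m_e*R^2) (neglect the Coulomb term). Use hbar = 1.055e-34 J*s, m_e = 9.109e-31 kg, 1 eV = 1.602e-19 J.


Radius R = 19/2 nm = 9.5e-09 m
Confinement energy dE = pi^2 * hbar^2 / (2 * m_eff * m_e * R^2)
dE = pi^2 * (1.055e-34)^2 / (2 * 0.168 * 9.109e-31 * (9.5e-09)^2) J, divided by 1.602e-19 J/eV
dE = 0.0248 eV
Total band gap = E_g(bulk) + dE = 1.61 + 0.0248 = 1.6348 eV

1.6348


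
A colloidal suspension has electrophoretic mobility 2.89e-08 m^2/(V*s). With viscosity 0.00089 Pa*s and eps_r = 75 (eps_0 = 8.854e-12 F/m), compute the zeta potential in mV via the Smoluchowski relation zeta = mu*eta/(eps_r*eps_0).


Smoluchowski equation: zeta = mu * eta / (eps_r * eps_0)
zeta = 2.89e-08 * 0.00089 / (75 * 8.854e-12)
zeta = 0.038734 V = 38.73 mV

38.73


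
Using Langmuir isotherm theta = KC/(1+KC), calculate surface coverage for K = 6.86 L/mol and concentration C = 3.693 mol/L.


Langmuir isotherm: theta = K*C / (1 + K*C)
K*C = 6.86 * 3.693 = 25.33398
theta = 25.33398 / (1 + 25.33398) = 25.33398 / 26.33398
theta = 0.962

0.962


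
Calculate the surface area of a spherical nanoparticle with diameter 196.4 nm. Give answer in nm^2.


Radius r = 196.4/2 = 98.2 nm
Surface area SA = 4 * pi * r^2
SA = 4 * pi * (98.2)^2
SA = 121180.53 nm^2

121180.53


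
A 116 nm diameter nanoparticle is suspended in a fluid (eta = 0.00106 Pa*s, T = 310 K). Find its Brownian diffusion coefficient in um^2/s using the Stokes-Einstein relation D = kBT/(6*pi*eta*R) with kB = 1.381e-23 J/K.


Radius R = 116/2 = 58 nm = 5.8e-08 m
D = kB*T / (6*pi*eta*R)
D = 1.381e-23 * 310 / (6 * pi * 0.00106 * 5.8e-08)
D = 3.6942e-12 m^2/s = 3.694 um^2/s

3.694


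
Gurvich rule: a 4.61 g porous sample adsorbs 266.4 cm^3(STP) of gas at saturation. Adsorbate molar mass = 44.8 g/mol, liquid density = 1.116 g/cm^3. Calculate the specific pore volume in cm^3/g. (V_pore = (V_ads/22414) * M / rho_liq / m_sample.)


Moles adsorbed n = V_ads / 22414 = 266.4 / 22414 = 1.188543e-02 mol
Liquid volume V_liq = n * M / rho_liq = 1.188543e-02 * 44.8 / 1.116 = 0.47712 cm^3
Specific pore volume V_pore = V_liq / m_sample = 0.47712 / 4.61
V_pore = 0.1035 cm^3/g

0.1035


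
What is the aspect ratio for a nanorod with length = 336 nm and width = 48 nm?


Aspect ratio AR = length / diameter
AR = 336 / 48
AR = 7.0

7.0


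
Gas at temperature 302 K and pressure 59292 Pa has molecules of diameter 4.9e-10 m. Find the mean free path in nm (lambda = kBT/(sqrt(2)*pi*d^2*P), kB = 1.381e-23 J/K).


Mean free path: lambda = kB*T / (sqrt(2) * pi * d^2 * P)
lambda = 1.381e-23 * 302 / (sqrt(2) * pi * (4.9e-10)^2 * 59292)
lambda = 6.59398e-08 m
lambda = 65.94 nm

65.94


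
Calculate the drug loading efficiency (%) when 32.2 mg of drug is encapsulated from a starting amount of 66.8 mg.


Drug loading efficiency = (drug loaded / drug initial) * 100
DLE = 32.2 / 66.8 * 100
DLE = 0.482 * 100
DLE = 48.2%

48.2


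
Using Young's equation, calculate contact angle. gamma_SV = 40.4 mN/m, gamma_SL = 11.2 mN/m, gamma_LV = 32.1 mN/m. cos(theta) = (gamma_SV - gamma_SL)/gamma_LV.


cos(theta) = (gamma_SV - gamma_SL) / gamma_LV
cos(theta) = (40.4 - 11.2) / 32.1
cos(theta) = 0.909657
theta = arccos(0.909657) = 24.54 degrees

24.54


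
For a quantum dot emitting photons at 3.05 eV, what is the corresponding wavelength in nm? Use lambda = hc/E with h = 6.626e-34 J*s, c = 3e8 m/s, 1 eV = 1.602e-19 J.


Convert energy: E = 3.05 eV = 3.05 * 1.602e-19 = 4.8861e-19 J
lambda = h*c / E = 6.626e-34 * 3e8 / 4.8861e-19
lambda = 4.06828e-07 m = 406.8 nm

406.8


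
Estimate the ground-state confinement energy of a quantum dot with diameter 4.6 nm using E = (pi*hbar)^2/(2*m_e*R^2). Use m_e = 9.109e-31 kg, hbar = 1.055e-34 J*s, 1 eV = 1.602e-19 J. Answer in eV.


Radius R = 4.6/2 = 2.3 nm = 2.3e-09 m
E = (pi * 1.055e-34)^2 / (2 * 9.109e-31 * (2.3e-09)^2)
E(J) = 1.13985e-20
E = E(J) / 1.602e-19 = 0.0712 eV

0.0712


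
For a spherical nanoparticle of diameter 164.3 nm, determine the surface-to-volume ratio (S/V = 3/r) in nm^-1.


Radius r = 164.3/2 = 82.15 nm
S/V = 3 / r = 3 / 82.15
S/V = 0.0365 nm^-1

0.0365


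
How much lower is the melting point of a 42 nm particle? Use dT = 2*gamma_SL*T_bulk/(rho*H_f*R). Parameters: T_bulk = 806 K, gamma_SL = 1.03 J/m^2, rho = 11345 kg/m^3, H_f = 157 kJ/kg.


Radius R = 42/2 = 21 nm = 2.1e-08 m
Convert H_f = 157 kJ/kg = 157000 J/kg
dT = 2 * gamma_SL * T_bulk / (rho * H_f * R)
dT = 2 * 1.03 * 806 / (11345 * 157000 * 2.1e-08)
dT = 44.4 K

44.4


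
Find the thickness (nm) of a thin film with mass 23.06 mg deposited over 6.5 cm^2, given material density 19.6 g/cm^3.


Convert: m = 23.06 mg = 2.3060e-05 kg, A = 6.5 cm^2 = 6.5000e-04 m^2, rho = 19.6 g/cm^3 = 19600 kg/m^3
t = m / (A * rho)
t = 2.3060e-05 / (6.5000e-04 * 19600)
t = 1.8100e-06 m = 1810.0 nm

1810.0


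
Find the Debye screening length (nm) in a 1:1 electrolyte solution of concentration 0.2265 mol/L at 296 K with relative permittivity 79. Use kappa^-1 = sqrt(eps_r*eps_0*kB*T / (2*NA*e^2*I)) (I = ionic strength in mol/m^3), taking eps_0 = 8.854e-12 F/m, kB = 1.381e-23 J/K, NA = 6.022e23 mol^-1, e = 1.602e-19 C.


Ionic strength I = 0.2265 * 1^2 * 1000 = 226.5 mol/m^3
kappa^-1 = sqrt(79 * 8.854e-12 * 1.381e-23 * 296 / (2 * 6.022e23 * (1.602e-19)^2 * 226.5))
kappa^-1 = 0.639 nm

0.639


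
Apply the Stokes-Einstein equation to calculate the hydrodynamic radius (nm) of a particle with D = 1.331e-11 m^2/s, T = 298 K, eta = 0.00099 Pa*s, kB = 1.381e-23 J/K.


Stokes-Einstein: R = kB*T / (6*pi*eta*D)
R = 1.381e-23 * 298 / (6 * pi * 0.00099 * 1.331e-11)
R = 1.6569e-08 m = 16.57 nm

16.57


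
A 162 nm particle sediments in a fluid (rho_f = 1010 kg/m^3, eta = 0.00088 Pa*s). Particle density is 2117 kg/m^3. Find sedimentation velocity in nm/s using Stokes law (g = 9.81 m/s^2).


Radius R = 162/2 nm = 8.1e-08 m
Density difference = 2117 - 1010 = 1107 kg/m^3
v = 2 * R^2 * (rho_p - rho_f) * g / (9 * eta)
v = 2 * (8.1e-08)^2 * 1107 * 9.81 / (9 * 0.00088)
v = 1.79925e-08 m/s = 17.9925 nm/s

17.9925


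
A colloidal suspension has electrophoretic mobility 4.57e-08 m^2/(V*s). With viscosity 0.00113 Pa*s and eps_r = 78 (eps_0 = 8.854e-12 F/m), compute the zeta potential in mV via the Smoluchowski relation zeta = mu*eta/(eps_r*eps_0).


Smoluchowski equation: zeta = mu * eta / (eps_r * eps_0)
zeta = 4.57e-08 * 0.00113 / (78 * 8.854e-12)
zeta = 0.074776 V = 74.78 mV

74.78


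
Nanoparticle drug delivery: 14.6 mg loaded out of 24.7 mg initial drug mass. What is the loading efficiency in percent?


Drug loading efficiency = (drug loaded / drug initial) * 100
DLE = 14.6 / 24.7 * 100
DLE = 0.5911 * 100
DLE = 59.11%

59.11


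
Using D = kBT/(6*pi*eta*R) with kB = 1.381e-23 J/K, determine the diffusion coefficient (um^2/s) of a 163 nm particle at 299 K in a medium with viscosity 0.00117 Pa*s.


Radius R = 163/2 = 81.5 nm = 8.15e-08 m
D = kB*T / (6*pi*eta*R)
D = 1.381e-23 * 299 / (6 * pi * 0.00117 * 8.15e-08)
D = 2.29731e-12 m^2/s = 2.297 um^2/s

2.297


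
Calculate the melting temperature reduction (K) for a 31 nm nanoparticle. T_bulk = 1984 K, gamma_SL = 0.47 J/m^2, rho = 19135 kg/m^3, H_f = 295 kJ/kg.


Radius R = 31/2 = 15.5 nm = 1.55e-08 m
Convert H_f = 295 kJ/kg = 295000 J/kg
dT = 2 * gamma_SL * T_bulk / (rho * H_f * R)
dT = 2 * 0.47 * 1984 / (19135 * 295000 * 1.55e-08)
dT = 21.3 K

21.3


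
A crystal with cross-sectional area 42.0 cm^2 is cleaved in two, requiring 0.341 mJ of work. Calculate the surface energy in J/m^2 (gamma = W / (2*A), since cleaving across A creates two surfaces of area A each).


Convert: A = 42.0 cm^2 = 0.0042 m^2, W = 0.341 mJ = 0.000341 J
Cleaving exposes two faces of area A, so total new surface = 2*A and gamma = W / (2*A)
gamma = 0.000341 / (2 * 0.0042)
gamma = 0.041 J/m^2

0.041


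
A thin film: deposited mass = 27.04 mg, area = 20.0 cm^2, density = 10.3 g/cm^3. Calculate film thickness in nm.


Convert: m = 27.04 mg = 2.7040e-05 kg, A = 20.0 cm^2 = 2.0000e-03 m^2, rho = 10.3 g/cm^3 = 10300 kg/m^3
t = m / (A * rho)
t = 2.7040e-05 / (2.0000e-03 * 10300)
t = 1.3126e-06 m = 1312.6 nm

1312.6


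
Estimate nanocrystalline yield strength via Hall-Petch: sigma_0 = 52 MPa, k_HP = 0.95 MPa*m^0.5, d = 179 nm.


d = 179 nm = 1.79e-07 m
sqrt(d) = 0.0004230839
Hall-Petch contribution = k / sqrt(d) = 0.95 / 0.0004230839 = 2245.4 MPa
sigma = sigma_0 + k/sqrt(d) = 52 + 2245.4 = 2297.4 MPa

2297.4


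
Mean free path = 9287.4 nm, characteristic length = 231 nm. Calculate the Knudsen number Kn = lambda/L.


Knudsen number Kn = lambda / L
Kn = 9287.4 / 231
Kn = 40.2052

40.2052


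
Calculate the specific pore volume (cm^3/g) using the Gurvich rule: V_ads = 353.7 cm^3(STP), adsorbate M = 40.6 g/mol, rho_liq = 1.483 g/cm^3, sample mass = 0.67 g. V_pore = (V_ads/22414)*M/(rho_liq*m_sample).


Moles adsorbed n = V_ads / 22414 = 353.7 / 22414 = 1.578032e-02 mol
Liquid volume V_liq = n * M / rho_liq = 1.578032e-02 * 40.6 / 1.483 = 0.43202 cm^3
Specific pore volume V_pore = V_liq / m_sample = 0.43202 / 0.67
V_pore = 0.6448 cm^3/g

0.6448


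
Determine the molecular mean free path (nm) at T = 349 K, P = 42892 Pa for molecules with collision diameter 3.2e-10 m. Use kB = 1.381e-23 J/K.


Mean free path: lambda = kB*T / (sqrt(2) * pi * d^2 * P)
lambda = 1.381e-23 * 349 / (sqrt(2) * pi * (3.2e-10)^2 * 42892)
lambda = 2.46989e-07 m
lambda = 246.99 nm

246.99


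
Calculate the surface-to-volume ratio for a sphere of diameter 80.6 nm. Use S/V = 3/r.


Radius r = 80.6/2 = 40.3 nm
S/V = 3 / r = 3 / 40.3
S/V = 0.0744 nm^-1

0.0744


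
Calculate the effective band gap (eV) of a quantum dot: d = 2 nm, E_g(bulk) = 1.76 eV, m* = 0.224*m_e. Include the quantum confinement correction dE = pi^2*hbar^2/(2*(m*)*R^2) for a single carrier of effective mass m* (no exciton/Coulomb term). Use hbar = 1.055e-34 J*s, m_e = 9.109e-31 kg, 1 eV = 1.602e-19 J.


Radius R = 2/2 nm = 1e-09 m
Confinement energy dE = pi^2 * hbar^2 / (2 * m_eff * m_e * R^2)
dE = pi^2 * (1.055e-34)^2 / (2 * 0.224 * 9.109e-31 * (1e-09)^2) J, divided by 1.602e-19 J/eV
dE = 1.6803 eV
Total band gap = E_g(bulk) + dE = 1.76 + 1.6803 = 3.4403 eV

3.4403


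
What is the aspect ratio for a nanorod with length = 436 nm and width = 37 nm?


Aspect ratio AR = length / diameter
AR = 436 / 37
AR = 11.78

11.78


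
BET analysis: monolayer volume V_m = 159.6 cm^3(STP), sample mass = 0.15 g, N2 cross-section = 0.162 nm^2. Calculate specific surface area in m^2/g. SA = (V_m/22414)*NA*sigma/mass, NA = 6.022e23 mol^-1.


Number of moles in monolayer = V_m / 22414 = 159.6 / 22414 = 0.00712055
Number of molecules = moles * NA = 0.00712055 * 6.022e23
SA = molecules * sigma / mass
SA = (159.6 / 22414) * 6.022e23 * 0.162e-18 / 0.15
SA = 4631.0 m^2/g

4631.0
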